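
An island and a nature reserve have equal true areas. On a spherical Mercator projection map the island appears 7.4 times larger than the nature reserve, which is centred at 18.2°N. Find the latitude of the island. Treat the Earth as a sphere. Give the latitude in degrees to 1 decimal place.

69.6°

On Mercator, (apparent₁)/(apparent₂) = sec²φ₁ / sec²φ₂ when true areas are equal.
cos²φ₂ / cos²φ₁ = 7.4  ⇒  cos φ₁ = cos 18.2° / √7.4 = 0.9500/2.720 = 0.3492.
φ₁ = arccos(0.3492) ≈ 69.6°.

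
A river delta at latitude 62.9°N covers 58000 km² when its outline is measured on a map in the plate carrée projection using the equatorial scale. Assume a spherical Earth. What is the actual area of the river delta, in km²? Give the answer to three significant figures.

For the equirectangular projection with φ₀ = 0 (plate carrée), h = 1 along meridians and k = sec φ along parallels.
Areal scale = h·k = 1 × sec φ; at 62.9°, h = 1.000, k = 2.195, so h·k = 2.195.
True area = apparent / (areal scale) = 58000 / 2.195 ≈ 26400 km².

26400 km²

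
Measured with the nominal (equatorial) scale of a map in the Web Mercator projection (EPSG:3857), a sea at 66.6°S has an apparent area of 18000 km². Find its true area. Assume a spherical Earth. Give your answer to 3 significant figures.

2840 km²

Mercator is conformal, so the point scale is isotropic: h = k = sec φ = 1/cos φ.
Areal scale = k² = sec²φ = 1/cos²(66.6°) = 1/0.3971² = 6.340.
True area = apparent / (areal scale) = 18000 / 6.340 ≈ 2840 km².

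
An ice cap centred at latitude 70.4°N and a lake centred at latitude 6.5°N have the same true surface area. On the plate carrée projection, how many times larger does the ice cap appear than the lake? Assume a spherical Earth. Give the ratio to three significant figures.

2.96

Plate carrée maps x = Rλ, y = Rφ. The meridian scale is h = 1 and the parallel scale is k = 1/cos φ = sec φ.
Areal scale at 70.4°: h·k = 1.000 × 2.981 = 2.981.
Areal scale at 6.5°: h·k = 1.000 × 1.006 = 1.006.
Ratio = 2.981/1.006 ≈ 2.96.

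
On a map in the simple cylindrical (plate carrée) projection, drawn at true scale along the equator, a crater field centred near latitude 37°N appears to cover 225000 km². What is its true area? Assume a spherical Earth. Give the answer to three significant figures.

Plate carrée maps x = Rλ, y = Rφ. The meridian scale is h = 1 and the parallel scale is k = 1/cos φ = sec φ.
Areal scale = h·k = 1 × sec φ; at 37°, h = 1.000, k = 1.252, so h·k = 1.252.
True area = apparent / (areal scale) = 225000 / 1.252 ≈ 180000 km².

180000 km²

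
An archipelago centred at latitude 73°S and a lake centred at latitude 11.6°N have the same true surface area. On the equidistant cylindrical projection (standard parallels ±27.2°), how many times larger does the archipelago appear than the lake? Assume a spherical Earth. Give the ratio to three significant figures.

The equidistant cylindrical projection with φ₀ = 27.2° has h = 1 (meridians true) and k = cos φ₀ / cos φ along parallels.
Areal scale at 73°: h·k = 1.000 × 3.042 = 3.042.
Areal scale at 11.6°: h·k = 1.000 × 0.9080 = 0.9080.
Ratio = 3.042/0.9080 ≈ 3.35.

3.35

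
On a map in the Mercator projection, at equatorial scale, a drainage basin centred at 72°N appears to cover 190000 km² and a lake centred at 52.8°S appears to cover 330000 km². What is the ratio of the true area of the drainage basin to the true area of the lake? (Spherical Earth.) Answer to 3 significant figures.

0.150

On Mercator the areal scale is sec²φ, so true area = apparent × cos²φ.
True area of drainage basin: 190000 × cos²(72°) = 190000 × 0.09549 = 18140 km².
True area of lake: 330000 × cos²(52.8°) = 330000 × 0.3655 = 120600 km².
Ratio = 18140 / 120600 ≈ 0.150.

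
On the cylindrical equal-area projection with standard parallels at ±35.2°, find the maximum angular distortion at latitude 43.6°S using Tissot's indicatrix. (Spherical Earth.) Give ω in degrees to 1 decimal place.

A cylindrical equal-area projection with standard parallel φ₀ has meridian scale h = cos φ / cos φ₀ and parallel scale k = cos φ₀ / cos φ (so areas are preserved, h·k = 1).
At 43.6°: h = 0.8862, k = 1.128; principal scales a = 1.128, b = 0.8862.
sin(ω/2) = (a − b)/(a + b) = 0.2422/2.015 = 0.1202, so ω = 2 arcsin(0.1202) ≈ 13.8°.

13.8°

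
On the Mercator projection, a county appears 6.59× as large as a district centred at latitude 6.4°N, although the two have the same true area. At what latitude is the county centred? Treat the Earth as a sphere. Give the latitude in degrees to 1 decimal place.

67.2°

For equal true areas on Mercator, apparent areas scale as sec²φ, so the ratio is cos²φ₂ / cos²φ₁.
cos²φ₂ / cos²φ₁ = 6.59  ⇒  cos φ₁ = cos 6.4° / √6.59 = 0.9938/2.567 = 0.3871.
φ₁ = arccos(0.3871) ≈ 67.2°.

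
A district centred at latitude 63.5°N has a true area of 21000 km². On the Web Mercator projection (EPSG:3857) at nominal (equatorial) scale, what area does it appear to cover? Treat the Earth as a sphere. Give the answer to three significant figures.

105000 km²

For Mercator, h = k = sec φ (a conformal cylindrical projection has a single point scale, 1/cos φ).
Areal scale = k² = sec²φ = 1/cos²(63.5°) = 1/0.4462² = 5.023.
Apparent area = 21000 × 5.023 ≈ 105000 km².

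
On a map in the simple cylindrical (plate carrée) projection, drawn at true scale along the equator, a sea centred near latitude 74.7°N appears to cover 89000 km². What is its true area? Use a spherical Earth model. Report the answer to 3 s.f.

In the plate carrée (x = Rλ, y = Rφ), meridians are true-scale (h = 1) and parallels are stretched by k = sec φ.
Areal scale = h·k = 1 × sec φ; at 74.7°, h = 1.000, k = 3.790, so h·k = 3.790.
True area = apparent / (areal scale) = 89000 / 3.790 ≈ 23500 km².

23500 km²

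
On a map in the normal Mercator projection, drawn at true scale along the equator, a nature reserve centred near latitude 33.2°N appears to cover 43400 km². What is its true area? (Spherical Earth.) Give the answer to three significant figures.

For Mercator, h = k = sec φ (a conformal cylindrical projection has a single point scale, 1/cos φ).
Areal scale = k² = sec²φ = 1/cos²(33.2°) = 1/0.8368² = 1.428.
True area = apparent / (areal scale) = 43400 / 1.428 ≈ 30400 km².

30400 km²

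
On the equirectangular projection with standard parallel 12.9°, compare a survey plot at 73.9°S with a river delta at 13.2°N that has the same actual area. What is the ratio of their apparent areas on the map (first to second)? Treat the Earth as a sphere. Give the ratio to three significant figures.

3.51

With standard parallel φ₀ = 12.9°, the equirectangular projection gives x = Rλ cos φ₀, y = Rφ, so h = 1 and k = cos 12.9° / cos φ.
Areal scale at 73.9°: h·k = 1.000 × 3.515 = 3.515.
Areal scale at 13.2°: h·k = 1.000 × 1.001 = 1.001.
Ratio = 3.515/1.001 ≈ 3.51.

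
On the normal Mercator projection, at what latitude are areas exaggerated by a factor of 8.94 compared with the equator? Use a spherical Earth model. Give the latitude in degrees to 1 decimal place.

70.5°

Mercator areal scale is sec²φ.
sec²φ = 8.94  ⇒  cos²φ = 0.1119  ⇒  cos φ = 0.3345.
φ = arccos(0.3345) ≈ 70.5°.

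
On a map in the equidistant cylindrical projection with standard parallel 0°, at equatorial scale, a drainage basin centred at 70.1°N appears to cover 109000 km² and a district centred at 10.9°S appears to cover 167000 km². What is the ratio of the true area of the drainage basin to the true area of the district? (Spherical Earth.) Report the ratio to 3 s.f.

Plate carrée has h = 1 and k = sec φ, giving areal scale sec φ; true area = (apparent area) · cos φ.
True area of drainage basin: 109000 × cos(70.1°) = 109000 × 0.3404 = 37100 km².
True area of district: 167000 × cos(10.9°) = 167000 × 0.9820 = 164000 km².
Ratio = 37100 / 164000 ≈ 0.226.

0.226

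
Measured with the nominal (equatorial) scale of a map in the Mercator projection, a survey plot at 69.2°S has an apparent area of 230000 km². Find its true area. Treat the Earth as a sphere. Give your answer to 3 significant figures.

Mercator is conformal, so the point scale is isotropic: h = k = sec φ = 1/cos φ.
Areal scale = k² = sec²φ = 1/cos²(69.2°) = 1/0.3551² = 7.930.
True area = apparent / (areal scale) = 230000 / 7.930 ≈ 29000 km².

29000 km²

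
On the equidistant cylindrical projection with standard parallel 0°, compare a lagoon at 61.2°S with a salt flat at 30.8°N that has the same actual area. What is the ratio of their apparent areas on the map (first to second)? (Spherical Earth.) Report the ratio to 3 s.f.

1.78

Plate carrée maps x = Rλ, y = Rφ. The meridian scale is h = 1 and the parallel scale is k = 1/cos φ = sec φ.
Areal scale at 61.2°: h·k = 1.000 × 2.076 = 2.076.
Areal scale at 30.8°: h·k = 1.000 × 1.164 = 1.164.
Ratio = 2.076/1.164 ≈ 1.78.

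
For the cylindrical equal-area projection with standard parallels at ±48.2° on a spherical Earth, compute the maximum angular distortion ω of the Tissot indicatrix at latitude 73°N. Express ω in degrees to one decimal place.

85.3°

A cylindrical equal-area projection with standard parallel φ₀ has meridian scale h = cos φ / cos φ₀ and parallel scale k = cos φ₀ / cos φ (so areas are preserved, h·k = 1).
At 73°: h = 0.4386, k = 2.280; principal scales a = 2.280, b = 0.4386.
sin(ω/2) = (a − b)/(a + b) = 1.841/2.718 = 0.6773, so ω = 2 arcsin(0.6773) ≈ 85.3°.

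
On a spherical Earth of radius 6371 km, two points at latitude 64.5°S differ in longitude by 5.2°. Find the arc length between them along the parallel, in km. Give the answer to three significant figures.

249 km

Arc length along a parallel = R cos φ · Δλ (with Δλ in radians).
= 6371 × cos 64.5° × (5.2° × π/180) = 6371 × 0.4305 × 0.09076 ≈ 249 km.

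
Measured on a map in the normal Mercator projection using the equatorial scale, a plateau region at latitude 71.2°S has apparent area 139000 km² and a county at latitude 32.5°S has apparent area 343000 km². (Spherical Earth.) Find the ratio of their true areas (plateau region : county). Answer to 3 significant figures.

0.0592

Since Mercator area scale is 1/cos²φ, the true area equals the apparent area multiplied by cos²φ.
True area of plateau region: 139000 × cos²(71.2°) = 139000 × 0.1039 = 14440 km².
True area of county: 343000 × cos²(32.5°) = 343000 × 0.7113 = 244000 km².
Ratio = 14440 / 244000 ≈ 0.0592.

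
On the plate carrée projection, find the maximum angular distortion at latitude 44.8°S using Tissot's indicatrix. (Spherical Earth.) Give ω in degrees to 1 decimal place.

In the plate carrée (x = Rλ, y = Rφ), meridians are true-scale (h = 1) and parallels are stretched by k = sec φ.
At 44.8°: h = 1.000, k = 1.409; principal scales a = 1.409, b = 1.000.
sin(ω/2) = (a − b)/(a + b) = 0.4093/2.409 = 0.1699, so ω = 2 arcsin(0.1699) ≈ 19.6°.

19.6°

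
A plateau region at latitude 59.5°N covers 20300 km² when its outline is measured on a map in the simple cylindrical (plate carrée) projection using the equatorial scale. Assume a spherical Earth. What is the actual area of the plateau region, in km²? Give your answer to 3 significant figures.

In the plate carrée (x = Rλ, y = Rφ), meridians are true-scale (h = 1) and parallels are stretched by k = sec φ.
Areal scale = h·k = 1 × sec φ; at 59.5°, h = 1.000, k = 1.970, so h·k = 1.970.
True area = apparent / (areal scale) = 20300 / 1.970 ≈ 10300 km².

10300 km²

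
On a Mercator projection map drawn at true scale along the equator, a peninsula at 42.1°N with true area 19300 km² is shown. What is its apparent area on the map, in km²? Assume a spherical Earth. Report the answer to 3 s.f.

35100 km²

Mercator is conformal, so the point scale is isotropic: h = k = sec φ = 1/cos φ.
Areal scale = k² = sec²φ = 1/cos²(42.1°) = 1/0.7420² = 1.816.
Apparent area = 19300 × 1.816 ≈ 35100 km².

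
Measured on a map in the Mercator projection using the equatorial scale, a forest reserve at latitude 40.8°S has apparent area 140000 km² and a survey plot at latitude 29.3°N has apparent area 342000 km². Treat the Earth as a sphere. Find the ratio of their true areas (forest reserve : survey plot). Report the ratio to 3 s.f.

Since Mercator area scale is 1/cos²φ, the true area equals the apparent area multiplied by cos²φ.
True area of forest reserve: 140000 × cos²(40.8°) = 140000 × 0.5730 = 80230 km².
True area of survey plot: 342000 × cos²(29.3°) = 342000 × 0.7605 = 260100 km².
Ratio = 80230 / 260100 ≈ 0.308.

0.308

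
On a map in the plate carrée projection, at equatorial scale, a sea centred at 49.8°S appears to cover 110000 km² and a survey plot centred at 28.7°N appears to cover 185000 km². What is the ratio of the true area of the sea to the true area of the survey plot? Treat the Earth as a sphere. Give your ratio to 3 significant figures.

0.438

On the plate carrée, areal scale = h·k = 1 × sec φ, so true area = apparent × cos φ.
True area of sea: 110000 × cos(49.8°) = 110000 × 0.6455 = 71000 km².
True area of survey plot: 185000 × cos(28.7°) = 185000 × 0.8771 = 162300 km².
Ratio = 71000 / 162300 ≈ 0.438.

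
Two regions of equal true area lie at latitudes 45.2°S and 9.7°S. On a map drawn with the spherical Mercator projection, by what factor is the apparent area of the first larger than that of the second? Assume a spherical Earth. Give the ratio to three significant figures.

Mercator is conformal with k = sec φ, so areal scale = k² = sec²φ.
At 45.2°: sec²(45.2°) = 1/0.7046² = 2.014.
At 9.7°: sec²(9.7°) = 1/0.9857² = 1.029.
Ratio = 2.014/1.029 = cos²(9.7°)/cos²(45.2°) ≈ 1.96.

1.96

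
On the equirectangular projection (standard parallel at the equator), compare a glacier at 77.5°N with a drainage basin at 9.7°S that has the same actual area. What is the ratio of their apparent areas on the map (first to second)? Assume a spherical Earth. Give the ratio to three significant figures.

Plate carrée maps x = Rλ, y = Rφ. The meridian scale is h = 1 and the parallel scale is k = 1/cos φ = sec φ.
Areal scale at 77.5°: h·k = 1.000 × 4.620 = 4.620.
Areal scale at 9.7°: h·k = 1.000 × 1.015 = 1.015.
Ratio = 4.620/1.015 ≈ 4.55.

4.55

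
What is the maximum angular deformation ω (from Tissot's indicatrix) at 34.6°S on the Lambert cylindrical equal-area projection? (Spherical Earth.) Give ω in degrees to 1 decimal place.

22.2°

The Lambert cylindrical equal-area projection is the cylindrical equal-area projection with its standard parallel at the equator (φ₀ = 0). For cylindrical equal-area with standard parallel φ₀, h = cos φ / cos φ₀ and k = cos φ₀ / cos φ, so h·k = 1.
At 34.6°: h = 0.8231, k = 1.215; principal scales a = 1.215, b = 0.8231.
sin(ω/2) = (a − b)/(a + b) = 0.3917/2.038 = 0.1922, so ω = 2 arcsin(0.1922) ≈ 22.2°.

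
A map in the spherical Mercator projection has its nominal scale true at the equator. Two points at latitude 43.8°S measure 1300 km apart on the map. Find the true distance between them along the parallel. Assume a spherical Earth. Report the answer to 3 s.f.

For Mercator, h = k = sec φ (a conformal cylindrical projection has a single point scale, 1/cos φ).
Along the parallel at 43.8°, map distances are exaggerated by k = sec 43.8° = 1.386.
True distance = 1300 / 1.386 = 1300 × cos 43.8° ≈ 938 km.

938 km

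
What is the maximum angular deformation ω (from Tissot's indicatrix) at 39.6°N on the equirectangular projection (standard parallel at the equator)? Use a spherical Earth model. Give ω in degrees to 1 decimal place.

14.9°

In the plate carrée (x = Rλ, y = Rφ), meridians are true-scale (h = 1) and parallels are stretched by k = sec φ.
At 39.6°: h = 1.000, k = 1.298; principal scales a = 1.298, b = 1.000.
sin(ω/2) = (a − b)/(a + b) = 0.2978/2.298 = 0.1296, so ω = 2 arcsin(0.1296) ≈ 14.9°.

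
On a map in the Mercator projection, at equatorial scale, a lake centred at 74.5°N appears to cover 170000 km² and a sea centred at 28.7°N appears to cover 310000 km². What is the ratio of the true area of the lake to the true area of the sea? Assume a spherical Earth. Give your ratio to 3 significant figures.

0.0509

On Mercator the areal scale is sec²φ, so true area = apparent × cos²φ.
True area of lake: 170000 × cos²(74.5°) = 170000 × 0.07142 = 12140 km².
True area of sea: 310000 × cos²(28.7°) = 310000 × 0.7694 = 238500 km².
Ratio = 12140 / 238500 ≈ 0.0509.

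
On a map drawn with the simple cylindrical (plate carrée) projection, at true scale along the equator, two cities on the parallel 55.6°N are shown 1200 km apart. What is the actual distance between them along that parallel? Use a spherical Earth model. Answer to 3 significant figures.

678 km

Plate carrée maps x = Rλ, y = Rφ. The meridian scale is h = 1 and the parallel scale is k = 1/cos φ = sec φ.
Along the parallel at 55.6°, map distances are exaggerated by k = sec 55.6° = 1.770.
True distance = 1200 / 1.770 = 1200 × cos 55.6° ≈ 678 km.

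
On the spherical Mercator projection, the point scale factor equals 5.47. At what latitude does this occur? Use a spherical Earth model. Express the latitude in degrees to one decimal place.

79.5°

Mercator scale is k = sec φ = 1/cos φ.
1/cos φ = 5.47  ⇒  cos φ = 0.1828  ⇒  φ = arccos(0.1828) ≈ 79.5°.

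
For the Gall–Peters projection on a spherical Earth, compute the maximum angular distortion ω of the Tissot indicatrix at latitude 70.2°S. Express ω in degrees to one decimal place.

77.6°

The Gall–Peters projection is cylindrical equal-area with φ₀ = 45°. For cylindrical equal-area with standard parallel φ₀, h = cos φ / cos φ₀ and k = cos φ₀ / cos φ, so h·k = 1.
At 70.2°: h = 0.4790, k = 2.087; principal scales a = 2.087, b = 0.4790.
sin(ω/2) = (a − b)/(a + b) = 1.608/2.567 = 0.6267, so ω = 2 arcsin(0.6267) ≈ 77.6°.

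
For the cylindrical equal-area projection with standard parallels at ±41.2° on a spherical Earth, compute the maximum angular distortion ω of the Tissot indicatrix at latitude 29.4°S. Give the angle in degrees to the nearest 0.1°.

16.7°

For cylindrical equal-area with standard parallel φ₀, h = cos φ / cos φ₀ and k = cos φ₀ / cos φ, so h·k = 1.
At 29.4°: h = 1.158, k = 0.8636; principal scales a = 1.158, b = 0.8636.
sin(ω/2) = (a − b)/(a + b) = 0.2943/2.022 = 0.1456, so ω = 2 arcsin(0.1456) ≈ 16.7°.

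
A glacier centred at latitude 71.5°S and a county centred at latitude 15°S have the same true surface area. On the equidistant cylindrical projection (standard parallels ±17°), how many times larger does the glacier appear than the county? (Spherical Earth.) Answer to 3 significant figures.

3.04

The equidistant cylindrical projection with φ₀ = 17° has h = 1 (meridians true) and k = cos φ₀ / cos φ along parallels.
Areal scale at 71.5°: h·k = 1.000 × 3.014 = 3.014.
Areal scale at 15°: h·k = 1.000 × 0.9900 = 0.9900.
Ratio = 3.014/0.9900 ≈ 3.04.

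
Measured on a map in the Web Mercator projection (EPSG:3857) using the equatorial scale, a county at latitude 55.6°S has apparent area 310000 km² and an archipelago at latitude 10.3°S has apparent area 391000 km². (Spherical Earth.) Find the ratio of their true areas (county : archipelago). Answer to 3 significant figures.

Mercator's areal exaggeration is sec²φ; hence true area = (apparent area) · cos²φ.
True area of county: 310000 × cos²(55.6°) = 310000 × 0.3192 = 98950 km².
True area of archipelago: 391000 × cos²(10.3°) = 391000 × 0.9680 = 378500 km².
Ratio = 98950 / 378500 ≈ 0.261.

0.261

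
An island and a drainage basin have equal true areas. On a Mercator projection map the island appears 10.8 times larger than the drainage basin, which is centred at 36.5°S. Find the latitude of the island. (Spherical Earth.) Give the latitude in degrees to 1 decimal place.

75.8°

For equal true areas on Mercator, apparent areas scale as sec²φ, so the ratio is cos²φ₂ / cos²φ₁.
cos²φ₂ / cos²φ₁ = 10.8  ⇒  cos φ₁ = cos 36.5° / √10.8 = 0.8039/3.286 = 0.2446.
φ₁ = arccos(0.2446) ≈ 75.8°.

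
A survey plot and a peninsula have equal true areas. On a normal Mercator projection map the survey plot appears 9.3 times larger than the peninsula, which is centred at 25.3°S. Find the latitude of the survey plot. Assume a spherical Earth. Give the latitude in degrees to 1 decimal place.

72.8°

Mercator areal scale is sec²φ, so apparent-area ratio = sec²φ₁ / sec²φ₂ = cos²φ₂ / cos²φ₁.
cos²φ₂ / cos²φ₁ = 9.3  ⇒  cos φ₁ = cos 25.3° / √9.3 = 0.9041/3.050 = 0.2965.
φ₁ = arccos(0.2965) ≈ 72.8°.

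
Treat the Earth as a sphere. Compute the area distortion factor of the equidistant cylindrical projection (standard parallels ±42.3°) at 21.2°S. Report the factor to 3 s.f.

In the equirectangular projection with standard parallel φ₀ = 42.3° (x = Rλ cos φ₀, y = Rφ), meridians are true-scale (h = 1) and the parallel scale is k = cos φ₀ / cos φ.
Areal scale = h·k = 1 × cos φ₀ / cos φ; at 21.2°, h = 1.000, k = 0.7933, so h·k = 0.7933.

0.793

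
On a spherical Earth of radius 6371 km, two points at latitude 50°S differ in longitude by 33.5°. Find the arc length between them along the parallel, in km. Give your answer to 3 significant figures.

2390 km

Arc length along a parallel = R cos φ · Δλ (with Δλ in radians).
= 6371 × cos 50° × (33.5° × π/180) = 6371 × 0.6428 × 0.5847 ≈ 2390 km.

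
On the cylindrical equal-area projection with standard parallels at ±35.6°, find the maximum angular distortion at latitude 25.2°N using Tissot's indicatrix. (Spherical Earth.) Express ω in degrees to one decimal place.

Cylindrical equal-area (φ₀ = 35.6°): h = cos φ / cos 35.6° along meridians, k = cos 35.6° / cos φ along parallels; h·k = 1.
At 25.2°: h = 1.113, k = 0.8986; principal scales a = 1.113, b = 0.8986.
sin(ω/2) = (a − b)/(a + b) = 0.2142/2.011 = 0.1065, so ω = 2 arcsin(0.1065) ≈ 12.2°.

12.2°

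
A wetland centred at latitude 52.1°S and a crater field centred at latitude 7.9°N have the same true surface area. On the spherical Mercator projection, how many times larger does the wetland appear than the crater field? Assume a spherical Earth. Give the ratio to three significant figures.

2.60

On Mercator, area is exaggerated by sec²φ = 1/cos²φ.
At 52.1°: sec²(52.1°) = 1/0.6143² = 2.650.
At 7.9°: sec²(7.9°) = 1/0.9905² = 1.019.
Ratio = 2.650/1.019 = cos²(7.9°)/cos²(52.1°) ≈ 2.60.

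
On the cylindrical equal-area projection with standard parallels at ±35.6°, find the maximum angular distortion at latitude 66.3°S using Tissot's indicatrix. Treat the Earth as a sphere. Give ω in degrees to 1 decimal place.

74.8°

Cylindrical equal-area (φ₀ = 35.6°): h = cos φ / cos 35.6° along meridians, k = cos 35.6° / cos φ along parallels; h·k = 1.
At 66.3°: h = 0.4943, k = 2.023; principal scales a = 2.023, b = 0.4943.
sin(ω/2) = (a − b)/(a + b) = 1.529/2.517 = 0.6072, so ω = 2 arcsin(0.6072) ≈ 74.8°.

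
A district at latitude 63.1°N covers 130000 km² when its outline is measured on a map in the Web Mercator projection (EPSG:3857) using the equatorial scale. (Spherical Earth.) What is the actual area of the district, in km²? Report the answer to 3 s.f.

26600 km²

For Mercator, h = k = sec φ (a conformal cylindrical projection has a single point scale, 1/cos φ).
Areal scale = k² = sec²φ = 1/cos²(63.1°) = 1/0.4524² = 4.885.
True area = apparent / (areal scale) = 130000 / 4.885 ≈ 26600 km².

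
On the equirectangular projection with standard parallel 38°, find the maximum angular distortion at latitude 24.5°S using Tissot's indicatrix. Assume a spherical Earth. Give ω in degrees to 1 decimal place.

The equidistant cylindrical projection with φ₀ = 38° has h = 1 (meridians true) and k = cos φ₀ / cos φ along parallels.
At 24.5°: h = 1.000, k = 0.8660; principal scales a = 1.000, b = 0.8660.
sin(ω/2) = (a − b)/(a + b) = 0.1340/1.866 = 0.07182, so ω = 2 arcsin(0.07182) ≈ 8.2°.

8.2°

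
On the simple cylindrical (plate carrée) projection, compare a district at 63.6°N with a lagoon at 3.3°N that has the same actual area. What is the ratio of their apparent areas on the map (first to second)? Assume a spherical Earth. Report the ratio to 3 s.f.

For the equirectangular projection with φ₀ = 0 (plate carrée), h = 1 along meridians and k = sec φ along parallels.
Areal scale at 63.6°: h·k = 1.000 × 2.249 = 2.249.
Areal scale at 3.3°: h·k = 1.000 × 1.002 = 1.002.
Ratio = 2.249/1.002 ≈ 2.25.

2.25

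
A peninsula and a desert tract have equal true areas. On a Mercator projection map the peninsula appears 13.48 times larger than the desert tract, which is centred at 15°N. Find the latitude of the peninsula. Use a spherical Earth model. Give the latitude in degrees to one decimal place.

74.7°

For equal true areas on Mercator, apparent areas scale as sec²φ, so the ratio is cos²φ₂ / cos²φ₁.
cos²φ₂ / cos²φ₁ = 13.48  ⇒  cos φ₁ = cos 15° / √13.48 = 0.9659/3.672 = 0.2631.
φ₁ = arccos(0.2631) ≈ 74.7°.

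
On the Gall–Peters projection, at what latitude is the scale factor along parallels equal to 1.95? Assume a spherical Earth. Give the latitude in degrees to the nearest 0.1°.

68.7°

Gall–Peters is a cylindrical equal-area projection with standard parallels at ±45°. A cylindrical equal-area projection with standard parallel φ₀ has meridian scale h = cos φ / cos φ₀ and parallel scale k = cos φ₀ / cos φ (so areas are preserved, h·k = 1).
k = cos φ₀ / cos φ = 1.95  ⇒  cos φ = cos 45° / 1.95 = 0.3626.
φ = arccos(0.3626) ≈ 68.7°.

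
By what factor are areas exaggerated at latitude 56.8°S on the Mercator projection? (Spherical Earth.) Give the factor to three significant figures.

3.34

For Mercator, h = k = sec φ (a conformal cylindrical projection has a single point scale, 1/cos φ).
Areal scale = k² = sec²φ = 1/cos²(56.8°) = 1/0.5476² = 3.335.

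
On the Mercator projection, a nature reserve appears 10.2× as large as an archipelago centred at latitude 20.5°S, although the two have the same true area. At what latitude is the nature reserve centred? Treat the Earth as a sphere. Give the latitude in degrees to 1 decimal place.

72.9°

Mercator areal scale is sec²φ, so apparent-area ratio = sec²φ₁ / sec²φ₂ = cos²φ₂ / cos²φ₁.
cos²φ₂ / cos²φ₁ = 10.2  ⇒  cos φ₁ = cos 20.5° / √10.2 = 0.9367/3.194 = 0.2933.
φ₁ = arccos(0.2933) ≈ 72.9°.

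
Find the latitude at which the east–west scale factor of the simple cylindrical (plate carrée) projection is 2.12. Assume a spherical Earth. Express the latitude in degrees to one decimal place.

61.9°

Plate carrée: h = 1, k = sec φ along parallels.
sec φ = 2.12  ⇒  cos φ = 0.4717  ⇒  φ ≈ 61.9°.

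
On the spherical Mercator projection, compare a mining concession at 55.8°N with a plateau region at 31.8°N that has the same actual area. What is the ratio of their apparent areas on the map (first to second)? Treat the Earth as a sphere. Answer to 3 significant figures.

2.29

On Mercator, area is exaggerated by sec²φ = 1/cos²φ.
At 55.8°: sec²(55.8°) = 1/0.5621² = 3.165.
At 31.8°: sec²(31.8°) = 1/0.8499² = 1.384.
Ratio = 3.165/1.384 = cos²(31.8°)/cos²(55.8°) ≈ 2.29.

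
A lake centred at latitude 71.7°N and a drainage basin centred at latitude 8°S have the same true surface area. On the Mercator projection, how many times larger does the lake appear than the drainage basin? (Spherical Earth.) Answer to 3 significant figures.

9.95

On Mercator, area is exaggerated by sec²φ = 1/cos²φ.
At 71.7°: sec²(71.7°) = 1/0.3140² = 10.14.
At 8°: sec²(8°) = 1/0.9903² = 1.020.
Ratio = 10.14/1.020 = cos²(8°)/cos²(71.7°) ≈ 9.95.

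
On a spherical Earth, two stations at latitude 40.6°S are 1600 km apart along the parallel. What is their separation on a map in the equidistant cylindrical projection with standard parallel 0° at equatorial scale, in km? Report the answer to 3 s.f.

In the plate carrée (x = Rλ, y = Rφ), meridians are true-scale (h = 1) and parallels are stretched by k = sec φ.
Along the parallel, k = sec 40.6° = 1/0.7593 = 1.317.
Map distance = 1600 × 1.317 ≈ 2110 km.

2110 km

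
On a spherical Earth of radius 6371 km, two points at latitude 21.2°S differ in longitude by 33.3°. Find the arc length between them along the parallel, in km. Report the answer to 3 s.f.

Arc length along a parallel = R cos φ · Δλ (with Δλ in radians).
= 6371 × cos 21.2° × (33.3° × π/180) = 6371 × 0.9323 × 0.5812 ≈ 3450 km.

3450 km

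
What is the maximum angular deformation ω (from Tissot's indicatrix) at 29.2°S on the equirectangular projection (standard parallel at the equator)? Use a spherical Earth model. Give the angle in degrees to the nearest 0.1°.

7.8°

In the plate carrée (x = Rλ, y = Rφ), meridians are true-scale (h = 1) and parallels are stretched by k = sec φ.
At 29.2°: h = 1.000, k = 1.146; principal scales a = 1.146, b = 1.000.
sin(ω/2) = (a − b)/(a + b) = 0.1456/2.146 = 0.06785, so ω = 2 arcsin(0.06785) ≈ 7.8°.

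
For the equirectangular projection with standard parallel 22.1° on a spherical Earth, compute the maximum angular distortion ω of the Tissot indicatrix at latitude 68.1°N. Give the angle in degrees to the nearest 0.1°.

50.4°

The equidistant cylindrical projection with φ₀ = 22.1° has h = 1 (meridians true) and k = cos φ₀ / cos φ along parallels.
At 68.1°: h = 1.000, k = 2.484; principal scales a = 2.484, b = 1.000.
sin(ω/2) = (a − b)/(a + b) = 1.484/3.484 = 0.4260, so ω = 2 arcsin(0.4260) ≈ 50.4°.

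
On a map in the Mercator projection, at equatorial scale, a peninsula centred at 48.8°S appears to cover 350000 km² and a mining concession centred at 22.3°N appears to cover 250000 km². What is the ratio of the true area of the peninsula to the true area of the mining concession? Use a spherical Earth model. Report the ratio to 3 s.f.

Since Mercator area scale is 1/cos²φ, the true area equals the apparent area multiplied by cos²φ.
True area of peninsula: 350000 × cos²(48.8°) = 350000 × 0.4339 = 151900 km².
True area of mining concession: 250000 × cos²(22.3°) = 250000 × 0.8560 = 214000 km².
Ratio = 151900 / 214000 ≈ 0.710.

0.710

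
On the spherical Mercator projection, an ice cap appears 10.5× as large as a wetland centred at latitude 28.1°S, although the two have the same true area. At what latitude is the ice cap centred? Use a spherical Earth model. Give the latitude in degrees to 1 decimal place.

On Mercator, (apparent₁)/(apparent₂) = sec²φ₁ / sec²φ₂ when true areas are equal.
cos²φ₂ / cos²φ₁ = 10.5  ⇒  cos φ₁ = cos 28.1° / √10.5 = 0.8821/3.240 = 0.2722.
φ₁ = arccos(0.2722) ≈ 74.2°.

74.2°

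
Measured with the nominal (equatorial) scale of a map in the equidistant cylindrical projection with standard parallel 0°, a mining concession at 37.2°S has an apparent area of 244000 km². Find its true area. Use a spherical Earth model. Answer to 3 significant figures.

194000 km²

For the equirectangular projection with φ₀ = 0 (plate carrée), h = 1 along meridians and k = sec φ along parallels.
Areal scale = h·k = 1 × sec φ; at 37.2°, h = 1.000, k = 1.255, so h·k = 1.255.
True area = apparent / (areal scale) = 244000 / 1.255 ≈ 194000 km².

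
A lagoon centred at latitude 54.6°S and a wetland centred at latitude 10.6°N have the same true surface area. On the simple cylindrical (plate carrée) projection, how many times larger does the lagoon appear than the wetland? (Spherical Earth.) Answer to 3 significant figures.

1.70

In the plate carrée (x = Rλ, y = Rφ), meridians are true-scale (h = 1) and parallels are stretched by k = sec φ.
Areal scale at 54.6°: h·k = 1.000 × 1.726 = 1.726.
Areal scale at 10.6°: h·k = 1.000 × 1.017 = 1.017.
Ratio = 1.726/1.017 ≈ 1.70.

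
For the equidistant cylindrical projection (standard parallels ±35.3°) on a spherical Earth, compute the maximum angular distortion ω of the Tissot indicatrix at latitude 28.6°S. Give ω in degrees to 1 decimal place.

4.2°

In the equirectangular projection with standard parallel φ₀ = 35.3° (x = Rλ cos φ₀, y = Rφ), meridians are true-scale (h = 1) and the parallel scale is k = cos φ₀ / cos φ.
At 28.6°: h = 1.000, k = 0.9296; principal scales a = 1.000, b = 0.9296.
sin(ω/2) = (a − b)/(a + b) = 0.07044/1.930 = 0.03651, so ω = 2 arcsin(0.03651) ≈ 4.2°.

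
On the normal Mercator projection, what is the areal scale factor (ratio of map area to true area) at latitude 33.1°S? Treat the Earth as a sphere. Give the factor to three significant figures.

Mercator is conformal, so the point scale is isotropic: h = k = sec φ = 1/cos φ.
Areal scale = k² = sec²φ = 1/cos²(33.1°) = 1/0.8377² = 1.425.

1.42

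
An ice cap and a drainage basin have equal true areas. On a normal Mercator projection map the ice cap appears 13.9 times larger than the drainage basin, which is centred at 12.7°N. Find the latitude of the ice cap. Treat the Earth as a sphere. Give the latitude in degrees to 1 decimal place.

74.8°

For equal true areas on Mercator, apparent areas scale as sec²φ, so the ratio is cos²φ₂ / cos²φ₁.
cos²φ₂ / cos²φ₁ = 13.9  ⇒  cos φ₁ = cos 12.7° / √13.9 = 0.9755/3.728 = 0.2617.
φ₁ = arccos(0.2617) ≈ 74.8°.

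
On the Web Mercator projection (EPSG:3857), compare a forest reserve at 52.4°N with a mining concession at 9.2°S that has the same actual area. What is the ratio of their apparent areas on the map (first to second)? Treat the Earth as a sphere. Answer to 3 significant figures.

2.62

Mercator is conformal with k = sec φ, so areal scale = k² = sec²φ.
At 52.4°: sec²(52.4°) = 1/0.6101² = 2.686.
At 9.2°: sec²(9.2°) = 1/0.9871² = 1.026.
Ratio = 2.686/1.026 = cos²(9.2°)/cos²(52.4°) ≈ 2.62.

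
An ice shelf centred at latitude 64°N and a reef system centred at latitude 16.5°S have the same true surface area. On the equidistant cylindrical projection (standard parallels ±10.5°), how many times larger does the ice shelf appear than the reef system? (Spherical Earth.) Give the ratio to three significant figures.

2.19

With standard parallel φ₀ = 10.5°, the equirectangular projection gives x = Rλ cos φ₀, y = Rφ, so h = 1 and k = cos 10.5° / cos φ.
Areal scale at 64°: h·k = 1.000 × 2.243 = 2.243.
Areal scale at 16.5°: h·k = 1.000 × 1.025 = 1.025.
Ratio = 2.243/1.025 ≈ 2.19.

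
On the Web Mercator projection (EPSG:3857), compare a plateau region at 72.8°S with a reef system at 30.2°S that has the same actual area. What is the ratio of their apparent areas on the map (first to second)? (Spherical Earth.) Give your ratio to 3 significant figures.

8.54

Mercator is conformal with k = sec φ, so areal scale = k² = sec²φ.
At 72.8°: sec²(72.8°) = 1/0.2957² = 11.44.
At 30.2°: sec²(30.2°) = 1/0.8643² = 1.339.
Ratio = 11.44/1.339 = cos²(30.2°)/cos²(72.8°) ≈ 8.54.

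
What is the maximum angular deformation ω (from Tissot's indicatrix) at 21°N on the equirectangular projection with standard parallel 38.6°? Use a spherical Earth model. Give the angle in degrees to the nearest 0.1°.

10.2°

With standard parallel φ₀ = 38.6°, the equirectangular projection gives x = Rλ cos φ₀, y = Rφ, so h = 1 and k = cos 38.6° / cos φ.
At 21°: h = 1.000, k = 0.8371; principal scales a = 1.000, b = 0.8371.
sin(ω/2) = (a − b)/(a + b) = 0.1629/1.837 = 0.08866, so ω = 2 arcsin(0.08866) ≈ 10.2°.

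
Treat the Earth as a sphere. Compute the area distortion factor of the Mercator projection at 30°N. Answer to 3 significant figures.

Mercator is conformal, so the point scale is isotropic: h = k = sec φ = 1/cos φ.
Areal scale = k² = sec²φ = 1/cos²(30°) = 1/0.8660² = 1.333.

1.33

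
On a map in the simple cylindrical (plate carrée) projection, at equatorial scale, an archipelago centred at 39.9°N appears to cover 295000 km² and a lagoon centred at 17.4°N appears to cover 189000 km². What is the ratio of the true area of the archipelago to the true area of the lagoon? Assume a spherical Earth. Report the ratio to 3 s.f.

Plate carrée has h = 1 and k = sec φ, giving areal scale sec φ; true area = (apparent area) · cos φ.
True area of archipelago: 295000 × cos(39.9°) = 295000 × 0.7672 = 226300 km².
True area of lagoon: 189000 × cos(17.4°) = 189000 × 0.9542 = 180400 km².
Ratio = 226300 / 180400 ≈ 1.25.

1.25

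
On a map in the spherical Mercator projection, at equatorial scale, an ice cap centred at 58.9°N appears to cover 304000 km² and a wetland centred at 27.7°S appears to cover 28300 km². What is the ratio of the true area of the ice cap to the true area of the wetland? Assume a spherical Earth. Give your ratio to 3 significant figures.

3.66

On Mercator the areal scale is sec²φ, so true area = apparent × cos²φ.
True area of ice cap: 304000 × cos²(58.9°) = 304000 × 0.2668 = 81110 km².
True area of wetland: 28300 × cos²(27.7°) = 28300 × 0.7839 = 22180 km².
Ratio = 81110 / 22180 ≈ 3.66.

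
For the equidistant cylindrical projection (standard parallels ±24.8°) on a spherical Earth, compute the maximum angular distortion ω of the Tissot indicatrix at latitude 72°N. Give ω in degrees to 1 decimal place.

59.0°

In the equirectangular projection with standard parallel φ₀ = 24.8° (x = Rλ cos φ₀, y = Rφ), meridians are true-scale (h = 1) and the parallel scale is k = cos φ₀ / cos φ.
At 72°: h = 1.000, k = 2.938; principal scales a = 2.938, b = 1.000.
sin(ω/2) = (a − b)/(a + b) = 1.938/3.938 = 0.4921, so ω = 2 arcsin(0.4921) ≈ 59.0°.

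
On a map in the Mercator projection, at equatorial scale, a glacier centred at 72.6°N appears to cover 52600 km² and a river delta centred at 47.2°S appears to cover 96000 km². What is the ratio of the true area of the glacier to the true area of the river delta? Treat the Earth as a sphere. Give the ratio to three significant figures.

Mercator's areal exaggeration is sec²φ; hence true area = (apparent area) · cos²φ.
True area of glacier: 52600 × cos²(72.6°) = 52600 × 0.08943 = 4704 km².
True area of river delta: 96000 × cos²(47.2°) = 96000 × 0.4616 = 44320 km².
Ratio = 4704 / 44320 ≈ 0.106.

0.106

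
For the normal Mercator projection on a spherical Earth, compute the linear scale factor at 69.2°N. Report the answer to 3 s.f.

2.82

For Mercator, h = k = sec φ (a conformal cylindrical projection has a single point scale, 1/cos φ).
k = 1/cos 69.2° = 1/0.3551 = 2.816.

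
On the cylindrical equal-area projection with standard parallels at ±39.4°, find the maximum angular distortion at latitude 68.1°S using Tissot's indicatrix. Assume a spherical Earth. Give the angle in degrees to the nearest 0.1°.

76.9°

For cylindrical equal-area with standard parallel φ₀, h = cos φ / cos φ₀ and k = cos φ₀ / cos φ, so h·k = 1.
At 68.1°: h = 0.4827, k = 2.072; principal scales a = 2.072, b = 0.4827.
sin(ω/2) = (a − b)/(a + b) = 1.589/2.554 = 0.6221, so ω = 2 arcsin(0.6221) ≈ 76.9°.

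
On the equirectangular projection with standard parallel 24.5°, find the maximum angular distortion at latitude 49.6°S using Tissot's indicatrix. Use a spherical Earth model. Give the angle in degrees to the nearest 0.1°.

19.3°

With standard parallel φ₀ = 24.5°, the equirectangular projection gives x = Rλ cos φ₀, y = Rφ, so h = 1 and k = cos 24.5° / cos φ.
At 49.6°: h = 1.000, k = 1.404; principal scales a = 1.404, b = 1.000.
sin(ω/2) = (a − b)/(a + b) = 0.4040/2.404 = 0.1681, so ω = 2 arcsin(0.1681) ≈ 19.3°.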